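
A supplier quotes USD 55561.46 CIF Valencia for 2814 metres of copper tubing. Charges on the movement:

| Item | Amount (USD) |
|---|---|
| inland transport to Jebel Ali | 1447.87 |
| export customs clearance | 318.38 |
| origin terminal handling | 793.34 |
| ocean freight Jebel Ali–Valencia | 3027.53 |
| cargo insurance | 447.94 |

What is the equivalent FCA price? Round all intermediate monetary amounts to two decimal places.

Not relevant to the conversion: export clearance, inland to port — on the seller under both CIF and FCA; already in the CIF price and stays in the FCA price.
From CIF to FCA, the seller no longer bears: origin terminal, freight, insurance.
FCA price = 55561.46 − 793.34 − 3027.53 − 447.94 = 51292.65

FCA price: USD 51292.65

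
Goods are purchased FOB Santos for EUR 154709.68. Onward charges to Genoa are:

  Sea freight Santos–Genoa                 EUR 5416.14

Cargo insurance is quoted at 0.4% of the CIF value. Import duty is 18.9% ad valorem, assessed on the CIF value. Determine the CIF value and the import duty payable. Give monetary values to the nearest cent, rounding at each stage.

CIF value: EUR 160768.90; import duty: EUR 30385.32

Let C be the CIF value. C = FOB price + freight + 0.4% × C
C − 0.4% × C = 154709.68 + 5416.14
0.996 × C = 160125.82
C = 160125.82 / 0.996 = 160768.90
Insurance premium = 0.4% × 160768.90 = 643.08
Import duty = 160768.90 × 18.9% = 30385.32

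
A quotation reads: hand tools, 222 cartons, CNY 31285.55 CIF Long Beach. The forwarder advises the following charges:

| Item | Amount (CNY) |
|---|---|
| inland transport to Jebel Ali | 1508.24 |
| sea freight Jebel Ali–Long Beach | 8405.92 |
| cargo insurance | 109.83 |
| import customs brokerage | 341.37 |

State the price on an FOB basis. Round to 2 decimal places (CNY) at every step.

Not relevant to the conversion: inland to port — on the seller under both CIF and FOB; already in the CIF price and stays in the FOB price. brokerage — on the buyer under both terms; not part of either seller's price.
From CIF to FOB, the seller no longer bears: freight, insurance.
FOB price = 31285.55 − 8405.92 − 109.83 = 22769.80

FOB price: CNY 22769.80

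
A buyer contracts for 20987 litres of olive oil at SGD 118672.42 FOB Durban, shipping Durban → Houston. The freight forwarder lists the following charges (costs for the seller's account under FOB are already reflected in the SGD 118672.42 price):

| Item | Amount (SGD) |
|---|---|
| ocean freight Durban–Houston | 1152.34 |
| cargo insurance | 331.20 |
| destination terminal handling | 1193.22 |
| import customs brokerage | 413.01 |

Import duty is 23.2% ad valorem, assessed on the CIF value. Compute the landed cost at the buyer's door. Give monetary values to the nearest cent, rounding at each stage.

FOB: the seller bears costs until goods are on board at the origin port; the buyer bears freight, insurance and all costs thereafter.
CIF value = FOB price + freight + insurance = 118672.42 + 1152.34 + 331.20 = 120155.96
Import duty = 120155.96 × 23.2% = 27876.18
Buyer bears: freight 1152.34 + insurance 331.20 + destination terminal 1193.22 + brokerage 413.01 + duty 27876.18 = 30965.95
Landed cost = invoice 118672.42 + 30965.95 = 149638.37

Total landed cost: SGD 149638.37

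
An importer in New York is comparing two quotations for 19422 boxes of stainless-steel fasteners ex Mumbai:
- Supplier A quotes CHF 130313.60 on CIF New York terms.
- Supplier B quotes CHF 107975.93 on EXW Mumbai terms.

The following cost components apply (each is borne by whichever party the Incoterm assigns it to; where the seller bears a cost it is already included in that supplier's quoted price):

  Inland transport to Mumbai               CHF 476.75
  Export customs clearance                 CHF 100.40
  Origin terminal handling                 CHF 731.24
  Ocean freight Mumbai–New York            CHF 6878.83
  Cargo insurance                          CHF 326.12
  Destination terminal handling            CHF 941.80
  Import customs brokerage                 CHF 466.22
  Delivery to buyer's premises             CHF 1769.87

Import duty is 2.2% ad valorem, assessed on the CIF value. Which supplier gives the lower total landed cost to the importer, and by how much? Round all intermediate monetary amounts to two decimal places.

Supplier B is cheaper by CHF 14128.47

Supplier A (CIF):
The CIF price already equals the CIF value: 130313.60
Import duty = 130313.60 × 2.2% = 2866.90
Buyer bears (A): 941.80 + 466.22 + 1769.87 = 3177.89
Landed cost (A) = invoice 130313.60 + 3177.89 + duty 2866.90 = 136358.39
Supplier B (EXW):
CIF value = EXW price + inland to port + export clearance + origin terminal + freight + insurance = 107975.93 + 476.75 + 100.40 + 731.24 + 6878.83 + 326.12 = 116489.27
Import duty = 116489.27 × 2.2% = 2562.76
Buyer bears (B): 476.75 + 100.40 + 731.24 + 6878.83 + 326.12 + 941.80 + 466.22 + 1769.87 = 11691.23
Landed cost (B) = invoice 107975.93 + 11691.23 + duty 2562.76 = 122229.92
Difference = |136358.39 − 122229.92| = 14128.47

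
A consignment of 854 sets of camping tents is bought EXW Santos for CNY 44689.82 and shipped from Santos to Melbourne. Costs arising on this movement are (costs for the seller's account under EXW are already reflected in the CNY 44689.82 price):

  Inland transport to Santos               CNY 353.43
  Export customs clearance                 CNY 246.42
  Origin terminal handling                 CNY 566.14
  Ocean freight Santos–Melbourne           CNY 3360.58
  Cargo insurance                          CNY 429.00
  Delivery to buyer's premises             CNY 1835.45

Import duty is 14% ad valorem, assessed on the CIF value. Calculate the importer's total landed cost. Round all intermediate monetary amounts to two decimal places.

Total landed cost: CNY 58431.19

EXW: the seller makes goods available at their premises; the buyer bears all onward costs.
CIF value = EXW price + inland to port + export clearance + origin terminal + freight + insurance = 44689.82 + 353.43 + 246.42 + 566.14 + 3360.58 + 429.00 = 49645.39
Import duty = 49645.39 × 14% = 6950.35
Buyer bears: inland to port 353.43 + export clearance 246.42 + origin terminal 566.14 + freight 3360.58 + insurance 429.00 + delivery 1835.45 + duty 6950.35 = 13741.37
Landed cost = invoice 44689.82 + 13741.37 = 58431.19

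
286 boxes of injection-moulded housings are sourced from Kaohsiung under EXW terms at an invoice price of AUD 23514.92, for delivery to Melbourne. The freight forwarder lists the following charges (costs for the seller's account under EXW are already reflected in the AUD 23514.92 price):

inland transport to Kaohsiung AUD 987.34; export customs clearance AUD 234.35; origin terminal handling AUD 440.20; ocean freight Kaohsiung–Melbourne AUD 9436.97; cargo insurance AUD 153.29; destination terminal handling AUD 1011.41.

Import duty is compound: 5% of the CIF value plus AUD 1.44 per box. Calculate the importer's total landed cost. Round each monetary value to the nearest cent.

Total landed cost: AUD 37928.67

EXW: the seller makes goods available at their premises; the buyer bears all onward costs.
CIF value = EXW price + inland to port + export clearance + origin terminal + freight + insurance = 23514.92 + 987.34 + 234.35 + 440.20 + 9436.97 + 153.29 = 34767.07
Ad valorem component: 34767.07 × 5% = 1738.35
Specific component: 286 × 1.44 = 411.84
Import duty = 1738.35 + 411.84 = 2150.19
Buyer bears: inland to port 987.34 + export clearance 234.35 + origin terminal 440.20 + freight 9436.97 + insurance 153.29 + destination terminal 1011.41 + duty 2150.19 = 14413.75
Landed cost = invoice 23514.92 + 14413.75 = 37928.67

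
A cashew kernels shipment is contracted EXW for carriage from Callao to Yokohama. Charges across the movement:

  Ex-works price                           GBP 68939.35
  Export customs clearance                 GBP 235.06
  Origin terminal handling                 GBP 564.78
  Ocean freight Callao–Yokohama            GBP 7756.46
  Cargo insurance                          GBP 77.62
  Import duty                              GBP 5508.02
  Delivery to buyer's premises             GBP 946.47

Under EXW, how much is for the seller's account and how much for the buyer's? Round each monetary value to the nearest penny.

EXW: the seller makes goods available at their premises; the buyer bears all onward costs.
Seller's account: goods 68939.35 = 68939.35
Buyer's account: export clearance 235.06 + origin terminal 564.78 + freight 7756.46 + insurance 77.62 + duty 5508.02 + delivery 946.47 = 15088.41

Seller: GBP 68939.35; buyer: GBP 15088.41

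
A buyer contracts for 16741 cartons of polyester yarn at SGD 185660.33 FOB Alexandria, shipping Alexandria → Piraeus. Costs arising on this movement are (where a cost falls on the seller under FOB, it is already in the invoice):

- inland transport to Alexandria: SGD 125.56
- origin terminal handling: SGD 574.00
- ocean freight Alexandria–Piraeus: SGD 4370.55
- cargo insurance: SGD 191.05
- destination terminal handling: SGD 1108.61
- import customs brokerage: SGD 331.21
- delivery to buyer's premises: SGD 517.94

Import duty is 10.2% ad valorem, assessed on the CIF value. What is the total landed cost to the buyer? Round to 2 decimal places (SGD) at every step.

FOB: the seller bears costs until goods are on board at the origin port; the buyer bears freight, insurance and all costs thereafter.
Already in the invoice (seller's account under FOB): inland to port, origin terminal — exclude.
CIF value = FOB price + freight + insurance = 185660.33 + 4370.55 + 191.05 = 190221.93
Import duty = 190221.93 × 10.2% = 19402.64
Buyer bears: freight 4370.55 + insurance 191.05 + destination terminal 1108.61 + brokerage 331.21 + delivery 517.94 + duty 19402.64 = 25922.00
Landed cost = invoice 185660.33 + 25922.00 = 211582.33

Total landed cost: SGD 211582.33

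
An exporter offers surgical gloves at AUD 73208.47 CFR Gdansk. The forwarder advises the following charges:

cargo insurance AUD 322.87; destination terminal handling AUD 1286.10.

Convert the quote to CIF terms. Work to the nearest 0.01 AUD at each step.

Not relevant to the conversion: destination terminal — on the buyer under both terms; not part of either seller's price.
From CFR to CIF, the seller additionally bears: insurance.
CIF price = 73208.47 + 322.87 = 73531.34

CIF price: AUD 73531.34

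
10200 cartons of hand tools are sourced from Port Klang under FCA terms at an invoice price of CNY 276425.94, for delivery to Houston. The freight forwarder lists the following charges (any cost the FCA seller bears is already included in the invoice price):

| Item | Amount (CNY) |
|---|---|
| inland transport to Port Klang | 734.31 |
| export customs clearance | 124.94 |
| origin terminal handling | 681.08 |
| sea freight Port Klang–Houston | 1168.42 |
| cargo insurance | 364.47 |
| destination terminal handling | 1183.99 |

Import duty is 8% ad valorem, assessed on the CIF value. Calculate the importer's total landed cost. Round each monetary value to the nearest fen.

Total landed cost: CNY 302115.09

FCA: the seller delivers export-cleared goods to the carrier; the buyer bears costs from that point.
Already in the invoice (seller's account under FCA): inland to port, export clearance — exclude.
CIF value = FCA price + origin terminal + freight + insurance = 276425.94 + 681.08 + 1168.42 + 364.47 = 278639.91
Import duty = 278639.91 × 8% = 22291.19
Buyer bears: origin terminal 681.08 + freight 1168.42 + insurance 364.47 + destination terminal 1183.99 + duty 22291.19 = 25689.15
Landed cost = invoice 276425.94 + 25689.15 = 302115.09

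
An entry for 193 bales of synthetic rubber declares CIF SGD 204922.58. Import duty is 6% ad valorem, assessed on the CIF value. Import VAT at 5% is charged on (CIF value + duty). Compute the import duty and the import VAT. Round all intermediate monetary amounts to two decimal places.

Import duty = 204922.58 × 6% = 12295.35
VAT base = CIF + duty = 204922.58 + 12295.35 = 217217.93
Import VAT = 217217.93 × 5% = 10860.90

Import duty: SGD 12295.35; import VAT: SGD 10860.90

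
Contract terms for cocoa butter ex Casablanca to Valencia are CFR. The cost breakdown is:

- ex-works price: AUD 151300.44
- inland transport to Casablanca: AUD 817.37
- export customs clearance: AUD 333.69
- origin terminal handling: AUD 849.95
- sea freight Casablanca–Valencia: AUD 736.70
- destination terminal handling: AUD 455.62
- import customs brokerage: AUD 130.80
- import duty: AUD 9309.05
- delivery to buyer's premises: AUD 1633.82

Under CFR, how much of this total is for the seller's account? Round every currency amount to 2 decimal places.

CFR: the seller pays costs through ocean freight to the destination port, but not insurance.
Seller's account: goods 151300.44 + inland to port 817.37 + export clearance 333.69 + origin terminal 849.95 + freight 736.70 = 154038.15
Buyer's account: destination terminal 455.62 + brokerage 130.80 + duty 9309.05 + delivery 1633.82 = 11529.29

Seller's account: AUD 154038.15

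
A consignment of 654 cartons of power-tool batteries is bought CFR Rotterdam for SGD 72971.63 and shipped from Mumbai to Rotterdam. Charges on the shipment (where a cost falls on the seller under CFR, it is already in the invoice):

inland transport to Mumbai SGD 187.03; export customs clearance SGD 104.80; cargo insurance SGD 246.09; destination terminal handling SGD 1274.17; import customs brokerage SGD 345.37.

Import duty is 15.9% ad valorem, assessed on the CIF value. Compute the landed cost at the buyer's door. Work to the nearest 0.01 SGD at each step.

CFR: the seller pays costs through ocean freight to the destination port, but not insurance.
Already in the invoice (seller's account under CFR): inland to port, export clearance — exclude.
CIF value = CFR price + insurance = 72971.63 + 246.09 = 73217.72
Import duty = 73217.72 × 15.9% = 11641.62
Buyer bears: insurance 246.09 + destination terminal 1274.17 + brokerage 345.37 + duty 11641.62 = 13507.25
Landed cost = invoice 72971.63 + 13507.25 = 86478.88

Total landed cost: SGD 86478.88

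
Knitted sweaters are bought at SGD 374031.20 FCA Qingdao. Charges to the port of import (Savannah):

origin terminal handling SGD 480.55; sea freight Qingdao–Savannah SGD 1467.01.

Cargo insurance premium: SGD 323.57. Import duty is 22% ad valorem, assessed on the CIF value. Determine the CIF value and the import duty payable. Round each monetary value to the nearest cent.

CIF value: SGD 376302.33; import duty: SGD 82786.51

CIF = FCA price + pre-shipment costs + freight + insurance
CIF = 374031.20 + 480.55 + 1467.01 + 323.57 = 376302.33
Import duty = 376302.33 × 22% = 82786.51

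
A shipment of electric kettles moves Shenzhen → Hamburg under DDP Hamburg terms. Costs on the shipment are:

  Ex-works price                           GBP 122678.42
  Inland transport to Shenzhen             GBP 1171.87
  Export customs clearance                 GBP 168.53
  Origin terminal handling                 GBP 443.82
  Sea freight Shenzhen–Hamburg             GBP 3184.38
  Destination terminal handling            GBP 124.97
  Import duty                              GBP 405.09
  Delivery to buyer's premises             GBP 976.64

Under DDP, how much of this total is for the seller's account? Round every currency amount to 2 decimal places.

DDP: the seller bears all costs including import duty.
Seller's account: goods 122678.42 + inland to port 1171.87 + export clearance 168.53 + origin terminal 443.82 + freight 3184.38 + destination terminal 124.97 + duty 405.09 + delivery 976.64 = 129153.72
Buyer's account: 0.00

Seller's account: GBP 129153.72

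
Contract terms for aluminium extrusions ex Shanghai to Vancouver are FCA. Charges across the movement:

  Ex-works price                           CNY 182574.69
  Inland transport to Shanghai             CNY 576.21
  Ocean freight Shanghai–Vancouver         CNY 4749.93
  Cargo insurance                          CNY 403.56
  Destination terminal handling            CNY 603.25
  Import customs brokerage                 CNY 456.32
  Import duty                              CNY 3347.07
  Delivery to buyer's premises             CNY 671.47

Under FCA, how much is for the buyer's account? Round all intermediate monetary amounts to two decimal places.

FCA: the seller delivers export-cleared goods to the carrier; the buyer bears costs from that point.
Seller's account: goods 182574.69 + inland to port 576.21 = 183150.90
Buyer's account: freight 4749.93 + insurance 403.56 + destination terminal 603.25 + brokerage 456.32 + duty 3347.07 + delivery 671.47 = 10231.60

Buyer's account: CNY 10231.60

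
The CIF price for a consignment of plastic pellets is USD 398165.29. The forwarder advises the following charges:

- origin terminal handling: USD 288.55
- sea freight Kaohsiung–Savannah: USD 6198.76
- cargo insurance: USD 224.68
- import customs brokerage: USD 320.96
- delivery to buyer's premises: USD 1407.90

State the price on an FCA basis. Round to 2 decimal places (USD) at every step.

Not relevant to the conversion: delivery, brokerage — on the buyer under both terms; not part of either seller's price.
From CIF to FCA, the seller no longer bears: origin terminal, freight, insurance.
FCA price = 398165.29 − 288.55 − 6198.76 − 224.68 = 391453.30

FCA price: USD 391453.30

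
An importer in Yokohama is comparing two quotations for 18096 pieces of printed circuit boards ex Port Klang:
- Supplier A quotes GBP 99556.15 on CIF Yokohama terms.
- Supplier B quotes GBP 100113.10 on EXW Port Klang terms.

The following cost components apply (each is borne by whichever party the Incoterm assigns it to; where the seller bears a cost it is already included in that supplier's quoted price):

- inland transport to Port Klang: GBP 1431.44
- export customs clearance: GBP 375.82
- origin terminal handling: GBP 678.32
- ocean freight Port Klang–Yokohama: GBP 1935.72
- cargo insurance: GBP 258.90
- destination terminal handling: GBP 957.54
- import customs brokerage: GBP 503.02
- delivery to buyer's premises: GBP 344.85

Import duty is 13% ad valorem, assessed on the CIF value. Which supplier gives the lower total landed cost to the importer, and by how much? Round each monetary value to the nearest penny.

Supplier A (CIF):
The CIF price already equals the CIF value: 99556.15
Import duty = 99556.15 × 13% = 12942.30
Buyer bears (A): 957.54 + 503.02 + 344.85 = 1805.41
Landed cost (A) = invoice 99556.15 + 1805.41 + duty 12942.30 = 114303.86
Supplier B (EXW):
CIF value = EXW price + inland to port + export clearance + origin terminal + freight + insurance = 100113.10 + 1431.44 + 375.82 + 678.32 + 1935.72 + 258.90 = 104793.30
Import duty = 104793.30 × 13% = 13623.13
Buyer bears (B): 1431.44 + 375.82 + 678.32 + 1935.72 + 258.90 + 957.54 + 503.02 + 344.85 = 6485.61
Landed cost (B) = invoice 100113.10 + 6485.61 + duty 13623.13 = 120221.84
Difference = |114303.86 − 120221.84| = 5917.98

Supplier A is cheaper by GBP 5917.98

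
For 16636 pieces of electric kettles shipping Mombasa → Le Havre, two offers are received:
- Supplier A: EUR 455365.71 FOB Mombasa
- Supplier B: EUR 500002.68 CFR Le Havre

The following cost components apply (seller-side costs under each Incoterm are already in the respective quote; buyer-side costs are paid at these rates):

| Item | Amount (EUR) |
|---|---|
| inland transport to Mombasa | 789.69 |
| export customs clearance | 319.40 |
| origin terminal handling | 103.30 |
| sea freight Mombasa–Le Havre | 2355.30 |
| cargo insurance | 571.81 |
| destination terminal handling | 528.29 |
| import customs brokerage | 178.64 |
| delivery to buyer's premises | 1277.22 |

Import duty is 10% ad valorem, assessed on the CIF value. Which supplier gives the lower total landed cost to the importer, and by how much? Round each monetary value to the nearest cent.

Supplier A (FOB):
CIF value = FOB price + freight + insurance = 455365.71 + 2355.30 + 571.81 = 458292.82
Import duty = 458292.82 × 10% = 45829.28
Buyer bears (A): 2355.30 + 571.81 + 528.29 + 178.64 + 1277.22 = 4911.26
Landed cost (A) = invoice 455365.71 + 4911.26 + duty 45829.28 = 506106.25
Supplier B (CFR):
CIF value = CFR price + insurance = 500002.68 + 571.81 = 500574.49
Import duty = 500574.49 × 10% = 50057.45
Buyer bears (B): 571.81 + 528.29 + 178.64 + 1277.22 = 2555.96
Landed cost (B) = invoice 500002.68 + 2555.96 + duty 50057.45 = 552616.09
Difference = |506106.25 − 552616.09| = 46509.84

Supplier A is cheaper by EUR 46509.84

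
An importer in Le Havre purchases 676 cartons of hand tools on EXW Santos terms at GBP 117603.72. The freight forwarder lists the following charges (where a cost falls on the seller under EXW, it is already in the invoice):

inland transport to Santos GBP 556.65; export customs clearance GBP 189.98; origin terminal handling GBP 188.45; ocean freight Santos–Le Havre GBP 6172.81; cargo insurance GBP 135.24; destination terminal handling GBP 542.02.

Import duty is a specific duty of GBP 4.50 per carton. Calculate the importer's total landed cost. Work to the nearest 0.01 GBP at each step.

EXW: the seller makes goods available at their premises; the buyer bears all onward costs.
CIF value = EXW price + inland to port + export clearance + origin terminal + freight + insurance = 117603.72 + 556.65 + 189.98 + 188.45 + 6172.81 + 135.24 = 124846.85
Import duty = 676 × 4.50 = 3042.00
Buyer bears: inland to port 556.65 + export clearance 189.98 + origin terminal 188.45 + freight 6172.81 + insurance 135.24 + destination terminal 542.02 + duty 3042.00 = 10827.15
Landed cost = invoice 117603.72 + 10827.15 = 128430.87

Total landed cost: GBP 128430.87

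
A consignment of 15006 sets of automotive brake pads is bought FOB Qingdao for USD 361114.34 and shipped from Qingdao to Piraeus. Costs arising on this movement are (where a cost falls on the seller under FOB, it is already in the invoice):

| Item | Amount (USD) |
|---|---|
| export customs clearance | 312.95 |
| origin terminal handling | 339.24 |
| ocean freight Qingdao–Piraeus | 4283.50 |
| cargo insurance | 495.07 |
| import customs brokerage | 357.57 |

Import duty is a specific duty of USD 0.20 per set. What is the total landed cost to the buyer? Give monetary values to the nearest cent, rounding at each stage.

FOB: the seller bears costs until goods are on board at the origin port; the buyer bears freight, insurance and all costs thereafter.
Already in the invoice (seller's account under FOB): export clearance, origin terminal — exclude.
CIF value = FOB price + freight + insurance = 361114.34 + 4283.50 + 495.07 = 365892.91
Import duty = 15006 × 0.20 = 3001.20
Buyer bears: freight 4283.50 + insurance 495.07 + brokerage 357.57 + duty 3001.20 = 8137.34
Landed cost = invoice 361114.34 + 8137.34 = 369251.68

Total landed cost: USD 369251.68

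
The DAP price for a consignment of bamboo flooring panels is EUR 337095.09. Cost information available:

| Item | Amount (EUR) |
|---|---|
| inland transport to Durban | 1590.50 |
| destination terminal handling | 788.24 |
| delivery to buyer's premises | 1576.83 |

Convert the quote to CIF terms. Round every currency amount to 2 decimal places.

CIF price: EUR 334730.02

Not relevant to the conversion: inland to port — on the seller under both DAP and CIF; already in the DAP price and stays in the CIF price.
From DAP to CIF, the seller no longer bears: destination terminal, delivery.
CIF price = 337095.09 − 788.24 − 1576.83 = 334730.02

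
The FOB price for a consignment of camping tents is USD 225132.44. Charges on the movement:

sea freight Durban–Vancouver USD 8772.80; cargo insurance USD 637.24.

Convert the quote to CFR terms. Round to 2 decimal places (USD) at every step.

Not relevant to the conversion: insurance — on the buyer under both terms; not part of either seller's price.
From FOB to CFR, the seller additionally bears: freight.
CFR price = 225132.44 + 8772.80 = 233905.24

CFR price: USD 233905.24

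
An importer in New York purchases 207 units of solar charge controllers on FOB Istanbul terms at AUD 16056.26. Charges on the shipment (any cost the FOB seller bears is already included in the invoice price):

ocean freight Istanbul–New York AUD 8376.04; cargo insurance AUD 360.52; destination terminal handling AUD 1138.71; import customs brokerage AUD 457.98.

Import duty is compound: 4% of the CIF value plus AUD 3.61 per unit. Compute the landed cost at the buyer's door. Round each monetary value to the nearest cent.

Total landed cost: AUD 28128.49

FOB: the seller bears costs until goods are on board at the origin port; the buyer bears freight, insurance and all costs thereafter.
CIF value = FOB price + freight + insurance = 16056.26 + 8376.04 + 360.52 = 24792.82
Ad valorem component: 24792.82 × 4% = 991.71
Specific component: 207 × 3.61 = 747.27
Import duty = 991.71 + 747.27 = 1738.98
Buyer bears: freight 8376.04 + insurance 360.52 + destination terminal 1138.71 + brokerage 457.98 + duty 1738.98 = 12072.23
Landed cost = invoice 16056.26 + 12072.23 = 28128.49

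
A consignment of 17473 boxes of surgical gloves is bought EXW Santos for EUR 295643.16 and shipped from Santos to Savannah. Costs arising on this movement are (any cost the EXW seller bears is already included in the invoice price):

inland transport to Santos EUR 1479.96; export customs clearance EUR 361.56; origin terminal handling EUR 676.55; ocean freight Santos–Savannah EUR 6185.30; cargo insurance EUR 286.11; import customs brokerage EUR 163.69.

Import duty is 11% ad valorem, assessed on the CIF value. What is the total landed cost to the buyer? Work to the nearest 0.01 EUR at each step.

EXW: the seller makes goods available at their premises; the buyer bears all onward costs.
CIF value = EXW price + inland to port + export clearance + origin terminal + freight + insurance = 295643.16 + 1479.96 + 361.56 + 676.55 + 6185.30 + 286.11 = 304632.64
Import duty = 304632.64 × 11% = 33509.59
Buyer bears: inland to port 1479.96 + export clearance 361.56 + origin terminal 676.55 + freight 6185.30 + insurance 286.11 + brokerage 163.69 + duty 33509.59 = 42662.76
Landed cost = invoice 295643.16 + 42662.76 = 338305.92

Total landed cost: EUR 338305.92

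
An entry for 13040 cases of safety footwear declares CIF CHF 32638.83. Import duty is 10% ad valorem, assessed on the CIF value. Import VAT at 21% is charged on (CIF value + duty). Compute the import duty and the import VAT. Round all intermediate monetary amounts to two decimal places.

Import duty: CHF 3263.88; import VAT: CHF 7539.57

Import duty = 32638.83 × 10% = 3263.88
VAT base = CIF + duty = 32638.83 + 3263.88 = 35902.71
Import VAT = 35902.71 × 21% = 7539.57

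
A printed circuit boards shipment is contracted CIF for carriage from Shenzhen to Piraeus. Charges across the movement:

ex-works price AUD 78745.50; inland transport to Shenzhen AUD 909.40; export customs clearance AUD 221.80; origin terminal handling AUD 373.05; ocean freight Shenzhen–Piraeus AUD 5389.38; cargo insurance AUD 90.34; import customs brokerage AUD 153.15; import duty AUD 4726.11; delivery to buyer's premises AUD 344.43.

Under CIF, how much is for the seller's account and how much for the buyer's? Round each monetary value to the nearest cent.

CIF: the seller pays costs through ocean freight and marine insurance to the destination port.
Seller's account: goods 78745.50 + inland to port 909.40 + export clearance 221.80 + origin terminal 373.05 + freight 5389.38 + insurance 90.34 = 85729.47
Buyer's account: brokerage 153.15 + duty 4726.11 + delivery 344.43 = 5223.69

Seller: AUD 85729.47; buyer: AUD 5223.69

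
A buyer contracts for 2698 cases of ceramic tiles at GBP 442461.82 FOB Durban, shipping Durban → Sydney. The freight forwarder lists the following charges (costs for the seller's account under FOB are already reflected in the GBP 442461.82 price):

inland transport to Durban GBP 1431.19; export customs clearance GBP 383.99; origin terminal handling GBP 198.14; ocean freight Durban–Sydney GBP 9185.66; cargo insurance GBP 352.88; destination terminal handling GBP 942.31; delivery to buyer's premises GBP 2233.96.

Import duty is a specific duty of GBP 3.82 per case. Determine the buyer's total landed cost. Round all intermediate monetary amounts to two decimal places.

FOB: the seller bears costs until goods are on board at the origin port; the buyer bears freight, insurance and all costs thereafter.
Already in the invoice (seller's account under FOB): inland to port, export clearance, origin terminal — exclude.
CIF value = FOB price + freight + insurance = 442461.82 + 9185.66 + 352.88 = 452000.36
Import duty = 2698 × 3.82 = 10306.36
Buyer bears: freight 9185.66 + insurance 352.88 + destination terminal 942.31 + delivery 2233.96 + duty 10306.36 = 23021.17
Landed cost = invoice 442461.82 + 23021.17 = 465482.99

Total landed cost: GBP 465482.99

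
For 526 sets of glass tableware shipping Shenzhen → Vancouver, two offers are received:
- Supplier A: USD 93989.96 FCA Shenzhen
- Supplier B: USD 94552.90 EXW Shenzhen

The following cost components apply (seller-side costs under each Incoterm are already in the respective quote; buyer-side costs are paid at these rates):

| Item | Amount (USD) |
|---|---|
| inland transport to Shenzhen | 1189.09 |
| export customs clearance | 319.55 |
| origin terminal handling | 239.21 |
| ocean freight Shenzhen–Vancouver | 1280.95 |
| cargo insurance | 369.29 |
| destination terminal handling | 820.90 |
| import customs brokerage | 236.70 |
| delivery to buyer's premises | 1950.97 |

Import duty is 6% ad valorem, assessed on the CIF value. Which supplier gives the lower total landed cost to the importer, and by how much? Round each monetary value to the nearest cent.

Supplier A is cheaper by USD 2195.88

Supplier A (FCA):
CIF value = FCA price + origin terminal + freight + insurance = 93989.96 + 239.21 + 1280.95 + 369.29 = 95879.41
Import duty = 95879.41 × 6% = 5752.76
Buyer bears (A): 239.21 + 1280.95 + 369.29 + 820.90 + 236.70 + 1950.97 = 4898.02
Landed cost (A) = invoice 93989.96 + 4898.02 + duty 5752.76 = 104640.74
Supplier B (EXW):
CIF value = EXW price + inland to port + export clearance + origin terminal + freight + insurance = 94552.90 + 1189.09 + 319.55 + 239.21 + 1280.95 + 369.29 = 97950.99
Import duty = 97950.99 × 6% = 5877.06
Buyer bears (B): 1189.09 + 319.55 + 239.21 + 1280.95 + 369.29 + 820.90 + 236.70 + 1950.97 = 6406.66
Landed cost (B) = invoice 94552.90 + 6406.66 + duty 5877.06 = 106836.62
Difference = |104640.74 − 106836.62| = 2195.88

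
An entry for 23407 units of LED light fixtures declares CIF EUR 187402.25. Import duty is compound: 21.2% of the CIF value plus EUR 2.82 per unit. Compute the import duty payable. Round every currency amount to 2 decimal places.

Import duty: EUR 105737.02

Ad valorem component: 187402.25 × 21.2% = 39729.28
Specific component: 23407 × 2.82 = 66007.74
Import duty = 39729.28 + 66007.74 = 105737.02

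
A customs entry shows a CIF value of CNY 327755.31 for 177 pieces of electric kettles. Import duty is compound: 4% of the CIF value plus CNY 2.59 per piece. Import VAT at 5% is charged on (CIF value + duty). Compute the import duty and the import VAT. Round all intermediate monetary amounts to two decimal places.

Import duty: CNY 13568.64; import VAT: CNY 17066.20

Ad valorem component: 327755.31 × 4% = 13110.21
Specific component: 177 × 2.59 = 458.43
Import duty = 13110.21 + 458.43 = 13568.64
VAT base = CIF + duty = 327755.31 + 13568.64 = 341323.95
Import VAT = 341323.95 × 5% = 17066.20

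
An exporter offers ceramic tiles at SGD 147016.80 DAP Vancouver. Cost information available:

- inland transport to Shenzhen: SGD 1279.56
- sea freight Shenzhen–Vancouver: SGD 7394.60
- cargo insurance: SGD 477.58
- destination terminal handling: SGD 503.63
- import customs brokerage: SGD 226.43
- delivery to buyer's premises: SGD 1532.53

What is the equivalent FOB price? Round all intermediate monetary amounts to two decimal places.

FOB price: SGD 137108.46

Not relevant to the conversion: inland to port — on the seller under both DAP and FOB; already in the DAP price and stays in the FOB price. brokerage — on the buyer under both terms; not part of either seller's price.
From DAP to FOB, the seller no longer bears: freight, insurance, destination terminal, delivery.
FOB price = 147016.80 − 7394.60 − 477.58 − 503.63 − 1532.53 = 137108.46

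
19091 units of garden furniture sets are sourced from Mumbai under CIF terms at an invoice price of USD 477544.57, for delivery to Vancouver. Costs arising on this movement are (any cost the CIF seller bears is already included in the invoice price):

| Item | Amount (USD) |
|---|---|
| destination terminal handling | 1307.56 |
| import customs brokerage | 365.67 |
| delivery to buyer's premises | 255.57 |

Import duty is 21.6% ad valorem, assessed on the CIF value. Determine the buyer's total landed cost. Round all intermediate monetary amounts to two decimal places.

CIF: the seller pays costs through ocean freight and marine insurance to the destination port.
The CIF price already equals the CIF value: 477544.57
Import duty = 477544.57 × 21.6% = 103149.63
Buyer bears: destination terminal 1307.56 + brokerage 365.67 + delivery 255.57 + duty 103149.63 = 105078.43
Landed cost = invoice 477544.57 + 105078.43 = 582623.00

Total landed cost: USD 582623.00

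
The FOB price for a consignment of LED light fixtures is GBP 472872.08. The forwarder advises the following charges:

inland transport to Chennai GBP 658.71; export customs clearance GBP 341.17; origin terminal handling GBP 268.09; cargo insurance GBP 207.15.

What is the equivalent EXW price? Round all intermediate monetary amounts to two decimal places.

EXW price: GBP 471604.11

Not relevant to the conversion: insurance — on the buyer under both terms; not part of either seller's price.
From FOB to EXW, the seller no longer bears: inland to port, export clearance, origin terminal.
EXW price = 472872.08 − 658.71 − 341.17 − 268.09 = 471604.11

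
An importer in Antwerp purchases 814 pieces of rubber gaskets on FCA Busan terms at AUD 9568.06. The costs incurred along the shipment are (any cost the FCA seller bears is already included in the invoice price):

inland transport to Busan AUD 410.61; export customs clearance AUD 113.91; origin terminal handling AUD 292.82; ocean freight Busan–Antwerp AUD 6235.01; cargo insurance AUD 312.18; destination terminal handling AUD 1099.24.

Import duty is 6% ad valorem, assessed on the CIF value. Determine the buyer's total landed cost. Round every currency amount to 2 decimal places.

FCA: the seller delivers export-cleared goods to the carrier; the buyer bears costs from that point.
Already in the invoice (seller's account under FCA): inland to port, export clearance — exclude.
CIF value = FCA price + origin terminal + freight + insurance = 9568.06 + 292.82 + 6235.01 + 312.18 = 16408.07
Import duty = 16408.07 × 6% = 984.48
Buyer bears: origin terminal 292.82 + freight 6235.01 + insurance 312.18 + destination terminal 1099.24 + duty 984.48 = 8923.73
Landed cost = invoice 9568.06 + 8923.73 = 18491.79

Total landed cost: AUD 18491.79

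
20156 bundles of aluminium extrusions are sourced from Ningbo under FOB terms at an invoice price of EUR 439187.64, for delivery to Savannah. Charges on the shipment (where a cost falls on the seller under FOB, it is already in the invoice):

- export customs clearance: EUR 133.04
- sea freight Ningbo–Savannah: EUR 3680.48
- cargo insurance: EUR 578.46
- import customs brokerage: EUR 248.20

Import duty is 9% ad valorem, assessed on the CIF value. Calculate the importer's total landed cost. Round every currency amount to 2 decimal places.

FOB: the seller bears costs until goods are on board at the origin port; the buyer bears freight, insurance and all costs thereafter.
Already in the invoice (seller's account under FOB): export clearance — exclude.
CIF value = FOB price + freight + insurance = 439187.64 + 3680.48 + 578.46 = 443446.58
Import duty = 443446.58 × 9% = 39910.19
Buyer bears: freight 3680.48 + insurance 578.46 + brokerage 248.20 + duty 39910.19 = 44417.33
Landed cost = invoice 439187.64 + 44417.33 = 483604.97

Total landed cost: EUR 483604.97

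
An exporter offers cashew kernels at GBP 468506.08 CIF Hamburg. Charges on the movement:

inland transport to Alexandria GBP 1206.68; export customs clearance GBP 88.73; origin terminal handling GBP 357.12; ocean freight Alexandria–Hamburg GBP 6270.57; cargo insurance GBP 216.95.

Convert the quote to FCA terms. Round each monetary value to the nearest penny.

FCA price: GBP 461661.44

Not relevant to the conversion: inland to port, export clearance — on the seller under both CIF and FCA; already in the CIF price and stays in the FCA price.
From CIF to FCA, the seller no longer bears: origin terminal, freight, insurance.
FCA price = 468506.08 − 357.12 − 6270.57 − 216.95 = 461661.44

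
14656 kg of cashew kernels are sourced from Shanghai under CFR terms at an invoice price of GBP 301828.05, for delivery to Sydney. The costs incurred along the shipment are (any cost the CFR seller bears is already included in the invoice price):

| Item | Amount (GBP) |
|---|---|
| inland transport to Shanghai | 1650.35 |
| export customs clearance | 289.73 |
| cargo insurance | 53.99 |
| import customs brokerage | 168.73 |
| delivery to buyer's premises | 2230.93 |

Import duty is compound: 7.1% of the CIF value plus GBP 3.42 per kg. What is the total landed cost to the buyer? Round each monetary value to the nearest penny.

CFR: the seller pays costs through ocean freight to the destination port, but not insurance.
Already in the invoice (seller's account under CFR): inland to port, export clearance — exclude.
CIF value = CFR price + insurance = 301828.05 + 53.99 = 301882.04
Ad valorem component: 301882.04 × 7.1% = 21433.62
Specific component: 14656 × 3.42 = 50123.52
Import duty = 21433.62 + 50123.52 = 71557.14
Buyer bears: insurance 53.99 + brokerage 168.73 + delivery 2230.93 + duty 71557.14 = 74010.79
Landed cost = invoice 301828.05 + 74010.79 = 375838.84

Total landed cost: GBP 375838.84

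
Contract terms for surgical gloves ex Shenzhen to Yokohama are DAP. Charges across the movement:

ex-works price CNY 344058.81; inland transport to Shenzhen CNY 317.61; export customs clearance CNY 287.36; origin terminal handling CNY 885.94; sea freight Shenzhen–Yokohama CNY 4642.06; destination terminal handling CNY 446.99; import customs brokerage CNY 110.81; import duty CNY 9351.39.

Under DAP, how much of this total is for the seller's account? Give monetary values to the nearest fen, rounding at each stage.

Seller's account: CNY 350638.77

DAP: the seller bears all costs to the named destination except import duty and clearance.
Seller's account: goods 344058.81 + inland to port 317.61 + export clearance 287.36 + origin terminal 885.94 + freight 4642.06 + destination terminal 446.99 = 350638.77
Buyer's account: brokerage 110.81 + duty 9351.39 = 9462.20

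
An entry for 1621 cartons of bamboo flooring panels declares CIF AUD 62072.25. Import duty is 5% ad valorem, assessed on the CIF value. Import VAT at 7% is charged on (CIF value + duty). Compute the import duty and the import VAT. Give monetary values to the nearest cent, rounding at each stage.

Import duty: AUD 3103.61; import VAT: AUD 4562.31

Import duty = 62072.25 × 5% = 3103.61
VAT base = CIF + duty = 62072.25 + 3103.61 = 65175.86
Import VAT = 65175.86 × 7% = 4562.31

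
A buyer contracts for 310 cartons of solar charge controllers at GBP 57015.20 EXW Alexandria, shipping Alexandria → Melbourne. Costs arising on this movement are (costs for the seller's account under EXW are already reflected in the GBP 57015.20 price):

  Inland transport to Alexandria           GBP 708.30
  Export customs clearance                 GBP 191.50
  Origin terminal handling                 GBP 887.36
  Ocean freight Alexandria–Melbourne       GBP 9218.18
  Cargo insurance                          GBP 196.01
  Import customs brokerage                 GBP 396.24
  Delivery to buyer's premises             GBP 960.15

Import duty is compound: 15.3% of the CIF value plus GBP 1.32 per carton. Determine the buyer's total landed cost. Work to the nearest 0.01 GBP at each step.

EXW: the seller makes goods available at their premises; the buyer bears all onward costs.
CIF value = EXW price + inland to port + export clearance + origin terminal + freight + insurance = 57015.20 + 708.30 + 191.50 + 887.36 + 9218.18 + 196.01 = 68216.55
Ad valorem component: 68216.55 × 15.3% = 10437.13
Specific component: 310 × 1.32 = 409.20
Import duty = 10437.13 + 409.20 = 10846.33
Buyer bears: inland to port 708.30 + export clearance 191.50 + origin terminal 887.36 + freight 9218.18 + insurance 196.01 + brokerage 396.24 + delivery 960.15 + duty 10846.33 = 23404.07
Landed cost = invoice 57015.20 + 23404.07 = 80419.27

Total landed cost: GBP 80419.27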